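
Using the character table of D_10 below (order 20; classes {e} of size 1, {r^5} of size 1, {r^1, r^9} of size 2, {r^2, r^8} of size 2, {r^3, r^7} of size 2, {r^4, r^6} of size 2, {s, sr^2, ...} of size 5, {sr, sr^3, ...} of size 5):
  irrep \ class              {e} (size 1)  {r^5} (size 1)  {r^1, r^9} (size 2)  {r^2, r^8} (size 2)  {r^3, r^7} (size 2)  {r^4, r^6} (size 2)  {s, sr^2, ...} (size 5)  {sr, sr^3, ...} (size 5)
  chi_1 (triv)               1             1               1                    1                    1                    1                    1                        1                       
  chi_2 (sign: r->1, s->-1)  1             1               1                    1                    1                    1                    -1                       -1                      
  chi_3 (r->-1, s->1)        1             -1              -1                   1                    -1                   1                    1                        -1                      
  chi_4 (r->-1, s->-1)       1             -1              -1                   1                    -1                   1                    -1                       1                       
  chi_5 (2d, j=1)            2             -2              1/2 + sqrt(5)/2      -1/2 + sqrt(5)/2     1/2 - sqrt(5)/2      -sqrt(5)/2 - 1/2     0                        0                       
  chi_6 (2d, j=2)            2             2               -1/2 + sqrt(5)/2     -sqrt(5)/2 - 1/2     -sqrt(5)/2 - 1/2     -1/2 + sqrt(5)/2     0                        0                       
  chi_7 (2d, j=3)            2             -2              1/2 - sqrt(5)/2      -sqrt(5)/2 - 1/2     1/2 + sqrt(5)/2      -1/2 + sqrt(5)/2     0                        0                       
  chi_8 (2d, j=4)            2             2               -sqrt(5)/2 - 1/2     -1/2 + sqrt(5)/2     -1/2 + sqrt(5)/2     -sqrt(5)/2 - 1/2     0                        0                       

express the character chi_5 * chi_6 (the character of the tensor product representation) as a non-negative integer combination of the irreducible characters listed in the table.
chi_5 tensor chi_6 = chi_5 + chi_7 (all other irreducibles have multiplicity 0).

Explanation: The character of a tensor product is the pointwise product (chi_5 * chi_6)(C) = chi_5(C) * chi_6(C):
  {e}: (2)*(2), {r^5}: (-2)*(2), {r^1, r^9}: (1/2 + sqrt(5)/2)*(-1/2 + sqrt(5)/2), {r^2, r^8}: (-1/2 + sqrt(5)/2)*(-sqrt(5)/2 - 1/2), {r^3, r^7}: (1/2 - sqrt(5)/2)*(-sqrt(5)/2 - 1/2), {r^4, r^6}: (-sqrt(5)/2 - 1/2)*(-1/2 + sqrt(5)/2), {s, sr^2, ...}: (0)*(0), {sr, sr^3, ...}: (0)*(0)
so (chi_5 * chi_6) takes values
  {e} -> 4, {r^5} -> -4, {r^1, r^9} -> 1, {r^2, r^8} -> -1, {r^3, r^7} -> 1, {r^4, r^6} -> -1, {s, sr^2, ...} -> 0, {sr, sr^3, ...} -> 0.
Now take the inner product of this character with each irreducible chi from the table, <chi_5*chi_6, chi> = (1/20) sum_C |C| (chi_5*chi_6)(C) conj(chi(C)):
  <chi_5*chi_6, chi_1> = (1/20)[1*(4)*conj(1) + 1*(-4)*conj(1) + 2*(1)*conj(1) + 2*(-1)*conj(1) + 2*(1)*conj(1) + 2*(-1)*conj(1) + 5*(0)*conj(1) + 5*(0)*conj(1)]
      = (1/20)[(4) + (-4) + (2) + (-2) + (2) + (-2) + (0) + (0)] = 0/20 = 0
  <chi_5*chi_6, chi_2> = (1/20)[1*(4)*conj(1) + 1*(-4)*conj(1) + 2*(1)*conj(1) + 2*(-1)*conj(1) + 2*(1)*conj(1) + 2*(-1)*conj(1) + 5*(0)*conj(-1) + 5*(0)*conj(-1)]
      = (1/20)[(4) + (-4) + (2) + (-2) + (2) + (-2) + (0) + (0)] = 0/20 = 0
  <chi_5*chi_6, chi_3> = (1/20)[1*(4)*conj(1) + 1*(-4)*conj(-1) + 2*(1)*conj(-1) + 2*(-1)*conj(1) + 2*(1)*conj(-1) + 2*(-1)*conj(1) + 5*(0)*conj(1) + 5*(0)*conj(-1)]
      = (1/20)[(4) + (4) + (-2) + (-2) + (-2) + (-2) + (0) + (0)] = 0/20 = 0
  <chi_5*chi_6, chi_4> = (1/20)[1*(4)*conj(1) + 1*(-4)*conj(-1) + 2*(1)*conj(-1) + 2*(-1)*conj(1) + 2*(1)*conj(-1) + 2*(-1)*conj(1) + 5*(0)*conj(-1) + 5*(0)*conj(1)]
      = (1/20)[(4) + (4) + (-2) + (-2) + (-2) + (-2) + (0) + (0)] = 0/20 = 0
  <chi_5*chi_6, chi_5> = (1/20)[1*(4)*conj(2) + 1*(-4)*conj(-2) + 2*(1)*conj(1/2 + sqrt(5)/2) + 2*(-1)*conj(-1/2 + sqrt(5)/2) + 2*(1)*conj(1/2 - sqrt(5)/2) + 2*(-1)*conj(-sqrt(5)/2 - 1/2) + 5*(0)*conj(0) + 5*(0)*conj(0)]
      = (1/20)[(8) + (8) + (1 + sqrt(5)) + (1 - sqrt(5)) + (1 - sqrt(5)) + (1 + sqrt(5)) + (0) + (0)] = 20/20 = 1
  <chi_5*chi_6, chi_6> = (1/20)[1*(4)*conj(2) + 1*(-4)*conj(2) + 2*(1)*conj(-1/2 + sqrt(5)/2) + 2*(-1)*conj(-sqrt(5)/2 - 1/2) + 2*(1)*conj(-sqrt(5)/2 - 1/2) + 2*(-1)*conj(-1/2 + sqrt(5)/2) + 5*(0)*conj(0) + 5*(0)*conj(0)]
      = (1/20)[(8) + (-8) + (-1 + sqrt(5)) + (1 + sqrt(5)) + (-sqrt(5) - 1) + (1 - sqrt(5)) + (0) + (0)] = 0/20 = 0
  <chi_5*chi_6, chi_7> = (1/20)[1*(4)*conj(2) + 1*(-4)*conj(-2) + 2*(1)*conj(1/2 - sqrt(5)/2) + 2*(-1)*conj(-sqrt(5)/2 - 1/2) + 2*(1)*conj(1/2 + sqrt(5)/2) + 2*(-1)*conj(-1/2 + sqrt(5)/2) + 5*(0)*conj(0) + 5*(0)*conj(0)]
      = (1/20)[(8) + (8) + (1 - sqrt(5)) + (1 + sqrt(5)) + (1 + sqrt(5)) + (1 - sqrt(5)) + (0) + (0)] = 20/20 = 1
  <chi_5*chi_6, chi_8> = (1/20)[1*(4)*conj(2) + 1*(-4)*conj(2) + 2*(1)*conj(-sqrt(5)/2 - 1/2) + 2*(-1)*conj(-1/2 + sqrt(5)/2) + 2*(1)*conj(-1/2 + sqrt(5)/2) + 2*(-1)*conj(-sqrt(5)/2 - 1/2) + 5*(0)*conj(0) + 5*(0)*conj(0)]
      = (1/20)[(8) + (-8) + (-sqrt(5) - 1) + (1 - sqrt(5)) + (-1 + sqrt(5)) + (1 + sqrt(5)) + (0) + (0)] = 0/20 = 0
Hence the multiplicities are chi_5: 1, chi_7: 1. Dimension check: dim(chi_5)*dim(chi_6) = 2*2 = 4 and sum (mult * dim) = 1*2 + 1*2 = 4.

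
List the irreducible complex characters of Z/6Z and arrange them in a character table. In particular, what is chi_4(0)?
Character table of Z/6Z (irreps indexed chi_0,...,chi_5 with chi_k(m) = zeta_6^(k*m), zeta_6 = exp(2*pi*i/6)):
  irrep \ class  {0} (size 1)  {1} (size 1)    {2} (size 1)    {3} (size 1)  {4} (size 1)    {5} (size 1)  
  chi_0          1             1               1               1             1               1             
  chi_1          1             exp(I*pi/3)     exp(2*I*pi/3)   -1            exp(-2*I*pi/3)  exp(-I*pi/3)  
  chi_2          1             exp(2*I*pi/3)   exp(-2*I*pi/3)  1             exp(2*I*pi/3)   exp(-2*I*pi/3)
  chi_3          1             -1              1               -1            1               -1            
  chi_4          1             exp(-2*I*pi/3)  exp(2*I*pi/3)   1             exp(-2*I*pi/3)  exp(2*I*pi/3) 
  chi_5          1             exp(-I*pi/3)    exp(-2*I*pi/3)  -1            exp(2*I*pi/3)   exp(I*pi/3)   

Spot check: chi_4(0) = zeta_6^(4*0) = zeta_6^0 = 1.

Justification: Z/6Z is abelian, so all 6 irreducible complex representations are 1-dimensional. They are given by chi_k(m) = zeta_6^(k*m) for k = 0,...,5. Row orthogonality: sum_m chi_k(m) conj(chi_l(m)) = 6 * [k = l].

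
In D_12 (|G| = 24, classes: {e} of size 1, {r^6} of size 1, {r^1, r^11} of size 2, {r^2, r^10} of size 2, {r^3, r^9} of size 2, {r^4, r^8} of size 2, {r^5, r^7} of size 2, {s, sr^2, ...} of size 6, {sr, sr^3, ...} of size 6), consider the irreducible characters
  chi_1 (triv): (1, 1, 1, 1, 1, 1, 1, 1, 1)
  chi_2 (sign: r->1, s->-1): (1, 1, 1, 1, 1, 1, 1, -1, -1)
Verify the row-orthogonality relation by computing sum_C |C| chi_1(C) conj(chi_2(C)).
Sum = 0; so <chi_1, chi_2> = 0 (distinct irreducibles are orthogonal).

Argument: Compute term by term over conjugacy classes (|C| * chi_1(C) * conj(chi_2(C))):
  1*(1)*conj(1) + 1*(1)*conj(1) + 2*(1)*conj(1) + 2*(1)*conj(1) + 2*(1)*conj(1) + 2*(1)*conj(1) + 2*(1)*conj(1) + 6*(1)*conj(-1) + 6*(1)*conj(-1)
  = (1) + (1) + (2) + (2) + (2) + (2) + (2) + (-6) + (-6)
  = 0.
Dividing by |G| = 24 gives 0/24 = 0, matching the row-orthogonality relation <chi_1, chi_2> = [chi_1 = chi_2].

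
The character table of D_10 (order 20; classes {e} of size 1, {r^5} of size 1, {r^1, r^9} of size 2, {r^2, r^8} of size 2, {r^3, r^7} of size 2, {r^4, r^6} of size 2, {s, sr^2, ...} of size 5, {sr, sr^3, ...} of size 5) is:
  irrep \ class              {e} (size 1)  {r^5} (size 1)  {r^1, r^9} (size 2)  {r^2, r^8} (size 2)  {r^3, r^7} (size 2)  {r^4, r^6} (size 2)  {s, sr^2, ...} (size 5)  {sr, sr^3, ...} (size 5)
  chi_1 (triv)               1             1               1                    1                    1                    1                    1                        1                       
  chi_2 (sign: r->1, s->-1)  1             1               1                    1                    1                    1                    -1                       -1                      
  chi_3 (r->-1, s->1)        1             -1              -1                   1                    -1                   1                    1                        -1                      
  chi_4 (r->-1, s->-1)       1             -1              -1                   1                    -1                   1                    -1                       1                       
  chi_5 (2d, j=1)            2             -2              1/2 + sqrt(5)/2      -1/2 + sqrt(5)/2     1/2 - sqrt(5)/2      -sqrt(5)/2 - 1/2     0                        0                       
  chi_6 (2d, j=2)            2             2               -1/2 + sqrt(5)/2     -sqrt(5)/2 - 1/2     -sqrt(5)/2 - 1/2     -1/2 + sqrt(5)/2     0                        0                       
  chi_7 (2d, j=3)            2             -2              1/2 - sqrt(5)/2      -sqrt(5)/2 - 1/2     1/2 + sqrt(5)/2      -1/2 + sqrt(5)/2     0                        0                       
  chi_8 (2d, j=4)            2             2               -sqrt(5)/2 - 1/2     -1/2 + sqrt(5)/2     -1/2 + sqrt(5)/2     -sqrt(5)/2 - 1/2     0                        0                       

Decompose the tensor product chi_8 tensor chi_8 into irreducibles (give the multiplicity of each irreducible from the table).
chi_8 tensor chi_8 = chi_1 + chi_2 + chi_6 (all other irreducibles have multiplicity 0).

Derivation: The character of a tensor product is the pointwise product (chi_8 * chi_8)(C) = chi_8(C) * chi_8(C):
  {e}: (2)*(2), {r^5}: (2)*(2), {r^1, r^9}: (-sqrt(5)/2 - 1/2)*(-sqrt(5)/2 - 1/2), {r^2, r^8}: (-1/2 + sqrt(5)/2)*(-1/2 + sqrt(5)/2), {r^3, r^7}: (-1/2 + sqrt(5)/2)*(-1/2 + sqrt(5)/2), {r^4, r^6}: (-sqrt(5)/2 - 1/2)*(-sqrt(5)/2 - 1/2), {s, sr^2, ...}: (0)*(0), {sr, sr^3, ...}: (0)*(0)
so (chi_8 * chi_8) takes values
  {e} -> 4, {r^5} -> 4, {r^1, r^9} -> sqrt(5)/2 + 3/2, {r^2, r^8} -> 3/2 - sqrt(5)/2, {r^3, r^7} -> 3/2 - sqrt(5)/2, {r^4, r^6} -> sqrt(5)/2 + 3/2, {s, sr^2, ...} -> 0, {sr, sr^3, ...} -> 0.
Now take the inner product of this character with each irreducible chi from the table, <chi_8*chi_8, chi> = (1/20) sum_C |C| (chi_8*chi_8)(C) conj(chi(C)):
  <chi_8*chi_8, chi_1> = (1/20)[1*(4)*conj(1) + 1*(4)*conj(1) + 2*(sqrt(5)/2 + 3/2)*conj(1) + 2*(3/2 - sqrt(5)/2)*conj(1) + 2*(3/2 - sqrt(5)/2)*conj(1) + 2*(sqrt(5)/2 + 3/2)*conj(1) + 5*(0)*conj(1) + 5*(0)*conj(1)]
      = (1/20)[(4) + (4) + (sqrt(5) + 3) + (3 - sqrt(5)) + (3 - sqrt(5)) + (sqrt(5) + 3) + (0) + (0)] = 20/20 = 1
  <chi_8*chi_8, chi_2> = (1/20)[1*(4)*conj(1) + 1*(4)*conj(1) + 2*(sqrt(5)/2 + 3/2)*conj(1) + 2*(3/2 - sqrt(5)/2)*conj(1) + 2*(3/2 - sqrt(5)/2)*conj(1) + 2*(sqrt(5)/2 + 3/2)*conj(1) + 5*(0)*conj(-1) + 5*(0)*conj(-1)]
      = (1/20)[(4) + (4) + (sqrt(5) + 3) + (3 - sqrt(5)) + (3 - sqrt(5)) + (sqrt(5) + 3) + (0) + (0)] = 20/20 = 1
  <chi_8*chi_8, chi_3> = (1/20)[1*(4)*conj(1) + 1*(4)*conj(-1) + 2*(sqrt(5)/2 + 3/2)*conj(-1) + 2*(3/2 - sqrt(5)/2)*conj(1) + 2*(3/2 - sqrt(5)/2)*conj(-1) + 2*(sqrt(5)/2 + 3/2)*conj(1) + 5*(0)*conj(1) + 5*(0)*conj(-1)]
      = (1/20)[(4) + (-4) + (-3 - sqrt(5)) + (3 - sqrt(5)) + (-3 + sqrt(5)) + (sqrt(5) + 3) + (0) + (0)] = 0/20 = 0
  <chi_8*chi_8, chi_4> = (1/20)[1*(4)*conj(1) + 1*(4)*conj(-1) + 2*(sqrt(5)/2 + 3/2)*conj(-1) + 2*(3/2 - sqrt(5)/2)*conj(1) + 2*(3/2 - sqrt(5)/2)*conj(-1) + 2*(sqrt(5)/2 + 3/2)*conj(1) + 5*(0)*conj(-1) + 5*(0)*conj(1)]
      = (1/20)[(4) + (-4) + (-3 - sqrt(5)) + (3 - sqrt(5)) + (-3 + sqrt(5)) + (sqrt(5) + 3) + (0) + (0)] = 0/20 = 0
  <chi_8*chi_8, chi_5> = (1/20)[1*(4)*conj(2) + 1*(4)*conj(-2) + 2*(sqrt(5)/2 + 3/2)*conj(1/2 + sqrt(5)/2) + 2*(3/2 - sqrt(5)/2)*conj(-1/2 + sqrt(5)/2) + 2*(3/2 - sqrt(5)/2)*conj(1/2 - sqrt(5)/2) + 2*(sqrt(5)/2 + 3/2)*conj(-sqrt(5)/2 - 1/2) + 5*(0)*conj(0) + 5*(0)*conj(0)]
      = (1/20)[(8) + (-8) + (4 + 2*sqrt(5)) + (-4 + 2*sqrt(5)) + (4 - 2*sqrt(5)) + (-2*sqrt(5) - 4) + (0) + (0)] = 0/20 = 0
  <chi_8*chi_8, chi_6> = (1/20)[1*(4)*conj(2) + 1*(4)*conj(2) + 2*(sqrt(5)/2 + 3/2)*conj(-1/2 + sqrt(5)/2) + 2*(3/2 - sqrt(5)/2)*conj(-sqrt(5)/2 - 1/2) + 2*(3/2 - sqrt(5)/2)*conj(-sqrt(5)/2 - 1/2) + 2*(sqrt(5)/2 + 3/2)*conj(-1/2 + sqrt(5)/2) + 5*(0)*conj(0) + 5*(0)*conj(0)]
      = (1/20)[(8) + (8) + (1 + sqrt(5)) + (1 - sqrt(5)) + (1 - sqrt(5)) + (1 + sqrt(5)) + (0) + (0)] = 20/20 = 1
  <chi_8*chi_8, chi_7> = (1/20)[1*(4)*conj(2) + 1*(4)*conj(-2) + 2*(sqrt(5)/2 + 3/2)*conj(1/2 - sqrt(5)/2) + 2*(3/2 - sqrt(5)/2)*conj(-sqrt(5)/2 - 1/2) + 2*(3/2 - sqrt(5)/2)*conj(1/2 + sqrt(5)/2) + 2*(sqrt(5)/2 + 3/2)*conj(-1/2 + sqrt(5)/2) + 5*(0)*conj(0) + 5*(0)*conj(0)]
      = (1/20)[(8) + (-8) + (-sqrt(5) - 1) + (1 - sqrt(5)) + (-1 + sqrt(5)) + (1 + sqrt(5)) + (0) + (0)] = 0/20 = 0
  <chi_8*chi_8, chi_8> = (1/20)[1*(4)*conj(2) + 1*(4)*conj(2) + 2*(sqrt(5)/2 + 3/2)*conj(-sqrt(5)/2 - 1/2) + 2*(3/2 - sqrt(5)/2)*conj(-1/2 + sqrt(5)/2) + 2*(3/2 - sqrt(5)/2)*conj(-1/2 + sqrt(5)/2) + 2*(sqrt(5)/2 + 3/2)*conj(-sqrt(5)/2 - 1/2) + 5*(0)*conj(0) + 5*(0)*conj(0)]
      = (1/20)[(8) + (8) + (-2*sqrt(5) - 4) + (-4 + 2*sqrt(5)) + (-4 + 2*sqrt(5)) + (-2*sqrt(5) - 4) + (0) + (0)] = 0/20 = 0
Hence the multiplicities are chi_1: 1, chi_2: 1, chi_6: 1. Dimension check: dim(chi_8)*dim(chi_8) = 2*2 = 4 and sum (mult * dim) = 1*1 + 1*1 + 1*2 = 4.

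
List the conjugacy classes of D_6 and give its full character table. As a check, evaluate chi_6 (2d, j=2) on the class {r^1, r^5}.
Conjugacy classes: {e} of size 1, {r^3} of size 1, {r^1, r^5} of size 2, {r^2, r^4} of size 2, {s, sr^2, ...} of size 3, {sr, sr^3, ...} of size 3.
Character table:
  irrep \ class              {e} (size 1)  {r^3} (size 1)  {r^1, r^5} (size 2)  {r^2, r^4} (size 2)  {s, sr^2, ...} (size 3)  {sr, sr^3, ...} (size 3)
  chi_1 (triv)               1             1               1                    1                    1                        1                       
  chi_2 (sign: r->1, s->-1)  1             1               1                    1                    -1                       -1                      
  chi_3 (r->-1, s->1)        1             -1              -1                   1                    1                        -1                      
  chi_4 (r->-1, s->-1)       1             -1              -1                   1                    -1                       1                       
  chi_5 (2d, j=1)            2             -2              1                    -1                   0                        0                       
  chi_6 (2d, j=2)            2             2               -1                   -1                   0                        0                       

Spot check: chi_6 (2d, j=2) on {r^1, r^5} = -1.

D_6 has order 2*6 = 12 with 6 conjugacy classes, hence 6 irreducibles. Sum of squared dims 1 + 1 + 1 + 1 + 4 + 4 = 12 = |G|. Linear characters come from the abelianisation; the 2-dimensional irreps have character r^k -> 2*cos(2*pi*j*k/6), reflections -> 0.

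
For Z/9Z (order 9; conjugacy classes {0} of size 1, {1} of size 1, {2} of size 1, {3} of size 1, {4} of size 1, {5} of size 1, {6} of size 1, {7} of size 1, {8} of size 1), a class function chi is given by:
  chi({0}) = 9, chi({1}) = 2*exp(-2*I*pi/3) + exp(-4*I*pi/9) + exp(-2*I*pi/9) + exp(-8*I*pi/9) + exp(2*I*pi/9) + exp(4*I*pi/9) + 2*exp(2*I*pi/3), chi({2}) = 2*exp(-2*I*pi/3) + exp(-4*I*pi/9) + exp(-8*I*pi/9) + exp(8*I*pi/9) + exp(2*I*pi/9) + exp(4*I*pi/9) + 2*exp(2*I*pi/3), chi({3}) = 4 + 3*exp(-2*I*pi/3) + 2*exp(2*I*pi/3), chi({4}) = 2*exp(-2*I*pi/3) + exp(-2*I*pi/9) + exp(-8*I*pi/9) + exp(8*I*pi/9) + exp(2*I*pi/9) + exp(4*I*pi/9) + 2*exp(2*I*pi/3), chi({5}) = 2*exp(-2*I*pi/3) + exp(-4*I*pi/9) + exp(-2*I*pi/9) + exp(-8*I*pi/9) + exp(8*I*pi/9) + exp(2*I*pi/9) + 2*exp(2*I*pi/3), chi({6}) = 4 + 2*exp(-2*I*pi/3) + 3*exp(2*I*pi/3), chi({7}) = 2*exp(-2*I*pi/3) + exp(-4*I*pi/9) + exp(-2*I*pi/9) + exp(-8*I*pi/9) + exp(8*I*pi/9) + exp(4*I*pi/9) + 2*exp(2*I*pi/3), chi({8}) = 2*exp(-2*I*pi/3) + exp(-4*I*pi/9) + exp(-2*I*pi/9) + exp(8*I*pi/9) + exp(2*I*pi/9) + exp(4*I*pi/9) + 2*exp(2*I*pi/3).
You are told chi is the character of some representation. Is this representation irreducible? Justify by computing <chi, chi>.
Not irreducible (reducible): <chi, chi> = 13 > 1.

Why: <chi, chi> = (1/|G|) sum_C |C| * |chi(C)|^2 = (1/9)[1*|9|^2 + 1*|2*exp(-2*I*pi/3) + exp(-4*I*pi/9) + exp(-2*I*pi/9) + exp(-8*I*pi/9) + exp(2*I*pi/9) + exp(4*I*pi/9) + 2*exp(2*I*pi/3)|^2 + 1*|2*exp(-2*I*pi/3) + exp(-4*I*pi/9) + exp(-8*I*pi/9) + exp(8*I*pi/9) + exp(2*I*pi/9) + exp(4*I*pi/9) + 2*exp(2*I*pi/3)|^2 + 1*|4 + 3*exp(-2*I*pi/3) + 2*exp(2*I*pi/3)|^2 + 1*|2*exp(-2*I*pi/3) + exp(-2*I*pi/9) + exp(-8*I*pi/9) + exp(8*I*pi/9) + exp(2*I*pi/9) + exp(4*I*pi/9) + 2*exp(2*I*pi/3)|^2 + 1*|2*exp(-2*I*pi/3) + exp(-4*I*pi/9) + exp(-2*I*pi/9) + exp(-8*I*pi/9) + exp(8*I*pi/9) + exp(2*I*pi/9) + 2*exp(2*I*pi/3)|^2 + 1*|4 + 2*exp(-2*I*pi/3) + 3*exp(2*I*pi/3)|^2 + 1*|2*exp(-2*I*pi/3) + exp(-4*I*pi/9) + exp(-2*I*pi/9) + exp(-8*I*pi/9) + exp(8*I*pi/9) + exp(4*I*pi/9) + 2*exp(2*I*pi/3)|^2 + 1*|2*exp(-2*I*pi/3) + exp(-4*I*pi/9) + exp(-2*I*pi/9) + exp(8*I*pi/9) + exp(2*I*pi/9) + exp(4*I*pi/9) + 2*exp(2*I*pi/3)|^2]
  = (1/9)[(81) + (13 + 8*exp(-4*I*pi/9) + 8*exp(-2*I*pi/3) + 8*exp(-2*I*pi/9) + 10*exp(-8*I*pi/9) + 10*exp(8*I*pi/9) + 8*exp(2*I*pi/9) + 8*exp(2*I*pi/3) + 8*exp(4*I*pi/9)) + (13 + 8*exp(-4*I*pi/9) + 8*exp(-2*I*pi/3) + 10*exp(-2*I*pi/9) + 8*exp(-8*I*pi/9) + 8*exp(8*I*pi/9) + 10*exp(2*I*pi/9) + 8*exp(2*I*pi/3) + 8*exp(4*I*pi/9)) + (3) + (13 + 10*exp(-4*I*pi/9) + 8*exp(-2*I*pi/3) + 8*exp(-2*I*pi/9) + 8*exp(-8*I*pi/9) + 8*exp(8*I*pi/9) + 8*exp(2*I*pi/9) + 8*exp(2*I*pi/3) + 10*exp(4*I*pi/9)) + (13 + 10*exp(-4*I*pi/9) + 8*exp(-2*I*pi/3) + 8*exp(-2*I*pi/9) + 8*exp(-8*I*pi/9) + 8*exp(8*I*pi/9) + 8*exp(2*I*pi/9) + 8*exp(2*I*pi/3) + 10*exp(4*I*pi/9)) + (3) + (13 + 8*exp(-4*I*pi/9) + 8*exp(-2*I*pi/3) + 10*exp(-2*I*pi/9) + 8*exp(-8*I*pi/9) + 8*exp(8*I*pi/9) + 10*exp(2*I*pi/9) + 8*exp(2*I*pi/3) + 8*exp(4*I*pi/9)) + (13 + 8*exp(-4*I*pi/9) + 8*exp(-2*I*pi/3) + 8*exp(-2*I*pi/9) + 10*exp(-8*I*pi/9) + 10*exp(8*I*pi/9) + 8*exp(2*I*pi/9) + 8*exp(2*I*pi/3) + 8*exp(4*I*pi/9))] = 117/9 = 13.
(Exp terms are combined using exp(i*s)*conj(exp(i*t)) = exp(i*(s-t)), and sums of them are collapsed using the identity that for every m > 1 the m distinct m-th roots of unity sum to 0, e.g. 1 + exp(2*I*pi/3) + exp(-2*I*pi/3) = 0.)
A character is irreducible iff <chi, chi> = 1, so this representation is reducible.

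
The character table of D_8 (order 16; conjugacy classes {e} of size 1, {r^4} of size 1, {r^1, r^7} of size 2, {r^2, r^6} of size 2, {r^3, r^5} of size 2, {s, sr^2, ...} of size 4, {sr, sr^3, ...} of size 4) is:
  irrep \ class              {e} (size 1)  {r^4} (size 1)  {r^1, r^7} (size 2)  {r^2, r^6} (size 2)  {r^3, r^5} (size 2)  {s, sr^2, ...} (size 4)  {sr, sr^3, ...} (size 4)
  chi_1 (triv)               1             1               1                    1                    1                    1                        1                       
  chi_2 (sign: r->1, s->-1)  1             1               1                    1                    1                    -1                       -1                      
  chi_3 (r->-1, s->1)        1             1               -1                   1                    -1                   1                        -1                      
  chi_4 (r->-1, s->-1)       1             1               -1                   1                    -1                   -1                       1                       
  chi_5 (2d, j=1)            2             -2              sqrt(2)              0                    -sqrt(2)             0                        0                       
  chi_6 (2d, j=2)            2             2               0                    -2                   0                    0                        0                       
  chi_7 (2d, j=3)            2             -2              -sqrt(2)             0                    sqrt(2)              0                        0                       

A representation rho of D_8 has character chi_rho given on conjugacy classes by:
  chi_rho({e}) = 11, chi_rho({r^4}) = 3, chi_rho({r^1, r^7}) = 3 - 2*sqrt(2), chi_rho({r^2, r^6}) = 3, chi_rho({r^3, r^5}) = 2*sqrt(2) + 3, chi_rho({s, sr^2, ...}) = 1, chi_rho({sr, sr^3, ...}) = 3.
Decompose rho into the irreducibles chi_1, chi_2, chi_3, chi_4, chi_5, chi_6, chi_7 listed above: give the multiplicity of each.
Multiplicities: chi_1: 3, chi_2: 1, chi_3: 0, chi_4: 1, chi_5: 0, chi_6: 1, chi_7: 2.

Solution. Use <chi_rho, chi> = (1/|G|) sum_C |C| * chi_rho(C) * conj(chi(C)) with |G| = 16 for each irreducible chi in the table:
  <chi_rho, chi_1> = (1/16)[1*(11)*conj(1) + 1*(3)*conj(1) + 2*(3 - 2*sqrt(2))*conj(1) + 2*(3)*conj(1) + 2*(2*sqrt(2) + 3)*conj(1) + 4*(1)*conj(1) + 4*(3)*conj(1)]
      = (1/16)[(11) + (3) + (6 - 4*sqrt(2)) + (6) + (4*sqrt(2) + 6) + (4) + (12)] = 48/16 = 3
  <chi_rho, chi_2> = (1/16)[1*(11)*conj(1) + 1*(3)*conj(1) + 2*(3 - 2*sqrt(2))*conj(1) + 2*(3)*conj(1) + 2*(2*sqrt(2) + 3)*conj(1) + 4*(1)*conj(-1) + 4*(3)*conj(-1)]
      = (1/16)[(11) + (3) + (6 - 4*sqrt(2)) + (6) + (4*sqrt(2) + 6) + (-4) + (-12)] = 16/16 = 1
  <chi_rho, chi_3> = (1/16)[1*(11)*conj(1) + 1*(3)*conj(1) + 2*(3 - 2*sqrt(2))*conj(-1) + 2*(3)*conj(1) + 2*(2*sqrt(2) + 3)*conj(-1) + 4*(1)*conj(1) + 4*(3)*conj(-1)]
      = (1/16)[(11) + (3) + (-6 + 4*sqrt(2)) + (6) + (-6 - 4*sqrt(2)) + (4) + (-12)] = 0/16 = 0
  <chi_rho, chi_4> = (1/16)[1*(11)*conj(1) + 1*(3)*conj(1) + 2*(3 - 2*sqrt(2))*conj(-1) + 2*(3)*conj(1) + 2*(2*sqrt(2) + 3)*conj(-1) + 4*(1)*conj(-1) + 4*(3)*conj(1)]
      = (1/16)[(11) + (3) + (-6 + 4*sqrt(2)) + (6) + (-6 - 4*sqrt(2)) + (-4) + (12)] = 16/16 = 1
  <chi_rho, chi_5> = (1/16)[1*(11)*conj(2) + 1*(3)*conj(-2) + 2*(3 - 2*sqrt(2))*conj(sqrt(2)) + 2*(3)*conj(0) + 2*(2*sqrt(2) + 3)*conj(-sqrt(2)) + 4*(1)*conj(0) + 4*(3)*conj(0)]
      = (1/16)[(22) + (-6) + (-8 + 6*sqrt(2)) + (0) + (-6*sqrt(2) - 8) + (0) + (0)] = 0/16 = 0
  <chi_rho, chi_6> = (1/16)[1*(11)*conj(2) + 1*(3)*conj(2) + 2*(3 - 2*sqrt(2))*conj(0) + 2*(3)*conj(-2) + 2*(2*sqrt(2) + 3)*conj(0) + 4*(1)*conj(0) + 4*(3)*conj(0)]
      = (1/16)[(22) + (6) + (0) + (-12) + (0) + (0) + (0)] = 16/16 = 1
  <chi_rho, chi_7> = (1/16)[1*(11)*conj(2) + 1*(3)*conj(-2) + 2*(3 - 2*sqrt(2))*conj(-sqrt(2)) + 2*(3)*conj(0) + 2*(2*sqrt(2) + 3)*conj(sqrt(2)) + 4*(1)*conj(0) + 4*(3)*conj(0)]
      = (1/16)[(22) + (-6) + (8 - 6*sqrt(2)) + (0) + (8 + 6*sqrt(2)) + (0) + (0)] = 32/16 = 2
Dimension check: dim(rho) = sum (mult * dim) = 3*1 + 1*1 + 0*1 + 1*1 + 0*2 + 1*2 + 2*2 = 11 = chi_rho(e) = 11.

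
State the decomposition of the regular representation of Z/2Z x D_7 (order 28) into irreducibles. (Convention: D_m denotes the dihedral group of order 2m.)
Each irreducible V_i of dimension d_i appears with multiplicity d_i, i.e. rho_reg = (direct sum over all irreducibles V_i) d_i V_i. The irreducible dimensions for Z/2Z x D_7 are 1, 1, 1, 1, 2, 2, 2, 2, 2, 2: 4 irreducibles of dimension 1, each with multiplicity 1; 6 irreducibles of dimension 2, each with multiplicity 2. Total dimension 4*1*1 + 6*2*2 = 28 = |G|.

Details: General theorem: in the regular representation of a finite group G, each irreducible appears with multiplicity equal to its dimension. Check: dim(rho_reg) = sum d_i^2 = 1 + 1 + 1 + 1 + 4 + 4 + 4 + 4 + 4 + 4 = 28 = |G|.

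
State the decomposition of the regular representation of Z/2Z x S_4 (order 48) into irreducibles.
Each irreducible V_i of dimension d_i appears with multiplicity d_i, i.e. rho_reg = (direct sum over all irreducibles V_i) d_i V_i. The irreducible dimensions for Z/2Z x S_4 are 1, 1, 1, 1, 2, 2, 3, 3, 3, 3: 4 irreducibles of dimension 1, each with multiplicity 1; 2 irreducibles of dimension 2, each with multiplicity 2; 4 irreducibles of dimension 3, each with multiplicity 3. Total dimension 4*1*1 + 2*2*2 + 4*3*3 = 48 = |G|.

Working: General theorem: in the regular representation of a finite group G, each irreducible appears with multiplicity equal to its dimension. Check: dim(rho_reg) = sum d_i^2 = 1 + 1 + 1 + 1 + 4 + 4 + 9 + 9 + 9 + 9 = 48 = |G|.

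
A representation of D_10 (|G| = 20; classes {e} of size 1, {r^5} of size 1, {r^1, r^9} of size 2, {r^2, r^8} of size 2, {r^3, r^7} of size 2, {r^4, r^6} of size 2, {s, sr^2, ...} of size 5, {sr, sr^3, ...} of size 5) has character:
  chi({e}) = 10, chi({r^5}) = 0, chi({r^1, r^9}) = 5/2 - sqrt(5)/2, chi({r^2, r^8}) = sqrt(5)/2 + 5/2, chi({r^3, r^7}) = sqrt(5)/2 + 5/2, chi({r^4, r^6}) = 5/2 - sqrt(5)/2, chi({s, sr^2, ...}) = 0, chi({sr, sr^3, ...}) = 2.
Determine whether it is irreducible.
Not irreducible (reducible): <chi, chi> = 9 > 1.

Working: <chi, chi> = (1/|G|) sum_C |C| * |chi(C)|^2 = (1/20)[1*|10|^2 + 1*|0|^2 + 2*|5/2 - sqrt(5)/2|^2 + 2*|sqrt(5)/2 + 5/2|^2 + 2*|sqrt(5)/2 + 5/2|^2 + 2*|5/2 - sqrt(5)/2|^2 + 5*|0|^2 + 5*|2|^2]
  = (1/20)[(100) + (0) + (15 - 5*sqrt(5)) + (5*sqrt(5) + 15) + (5*sqrt(5) + 15) + (15 - 5*sqrt(5)) + (0) + (20)] = 180/20 = 9.
A character is irreducible iff <chi, chi> = 1, so this representation is reducible.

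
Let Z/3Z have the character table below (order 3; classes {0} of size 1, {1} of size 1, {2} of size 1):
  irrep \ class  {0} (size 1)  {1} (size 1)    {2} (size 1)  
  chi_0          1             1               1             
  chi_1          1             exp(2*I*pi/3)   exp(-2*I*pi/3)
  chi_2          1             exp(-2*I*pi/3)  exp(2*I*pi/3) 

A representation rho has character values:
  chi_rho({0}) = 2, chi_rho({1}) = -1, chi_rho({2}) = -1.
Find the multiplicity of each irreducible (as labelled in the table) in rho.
Multiplicities: chi_0: 0, chi_1: 1, chi_2: 1.

Proof sketch: Use <chi_rho, chi> = (1/|G|) sum_C |C| * chi_rho(C) * conj(chi(C)) with |G| = 3 for each irreducible chi in the table:
  <chi_rho, chi_0> = (1/3)[1*(2)*conj(1) + 1*(-1)*conj(1) + 1*(-1)*conj(1)]
      = (1/3)[(2) + (-1) + (-1)] = 0/3 = 0
  <chi_rho, chi_1> = (1/3)[1*(2)*conj(1) + 1*(-1)*conj(exp(2*I*pi/3)) + 1*(-1)*conj(exp(-2*I*pi/3))]
      = (1/3)[(2) + (1 + exp(2*I*pi/3)) + (1 + exp(-2*I*pi/3))] = 3/3 = 1
  <chi_rho, chi_2> = (1/3)[1*(2)*conj(1) + 1*(-1)*conj(exp(-2*I*pi/3)) + 1*(-1)*conj(exp(2*I*pi/3))]
      = (1/3)[(2) + (1 + exp(-2*I*pi/3)) + (1 + exp(2*I*pi/3))] = 3/3 = 1
(Exp terms are combined using exp(i*s)*conj(exp(i*t)) = exp(i*(s-t)), and sums of them are collapsed using the identity that for every m > 1 the m distinct m-th roots of unity sum to 0, e.g. 1 + exp(2*I*pi/3) + exp(-2*I*pi/3) = 0.)
Dimension check: dim(rho) = sum (mult * dim) = 0*1 + 1*1 + 1*1 = 2 = chi_rho(e) = 2.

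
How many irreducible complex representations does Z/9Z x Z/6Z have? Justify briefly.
54

Reasoning: The number of irreducible complex representations of a finite group equals its number of conjugacy classes. Z/9Z x Z/6Z is abelian of order 54, so every element is its own conjugacy class: 54 classes, so Z/9Z x Z/6Z (order 54) has exactly 54 irreducible complex representations.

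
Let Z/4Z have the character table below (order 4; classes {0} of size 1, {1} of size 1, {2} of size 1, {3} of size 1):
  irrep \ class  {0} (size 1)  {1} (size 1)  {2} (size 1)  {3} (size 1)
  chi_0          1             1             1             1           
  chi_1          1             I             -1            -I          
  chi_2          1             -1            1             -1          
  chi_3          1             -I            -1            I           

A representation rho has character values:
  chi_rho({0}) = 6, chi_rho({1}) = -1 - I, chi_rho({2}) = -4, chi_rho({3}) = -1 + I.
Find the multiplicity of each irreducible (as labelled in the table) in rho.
Multiplicities: chi_0: 0, chi_1: 2, chi_2: 1, chi_3: 3.

Argument: Use <chi_rho, chi> = (1/|G|) sum_C |C| * chi_rho(C) * conj(chi(C)) with |G| = 4 for each irreducible chi in the table:
  <chi_rho, chi_0> = (1/4)[1*(6)*conj(1) + 1*(-1 - I)*conj(1) + 1*(-4)*conj(1) + 1*(-1 + I)*conj(1)]
      = (1/4)[(6) + (-1 - I) + (-4) + (-1 + I)] = 0/4 = 0
  <chi_rho, chi_1> = (1/4)[1*(6)*conj(1) + 1*(-1 - I)*conj(I) + 1*(-4)*conj(-1) + 1*(-1 + I)*conj(-I)]
      = (1/4)[(6) + (-1 + I) + (4) + (-1 - I)] = 8/4 = 2
  <chi_rho, chi_2> = (1/4)[1*(6)*conj(1) + 1*(-1 - I)*conj(-1) + 1*(-4)*conj(1) + 1*(-1 + I)*conj(-1)]
      = (1/4)[(6) + (1 + I) + (-4) + (1 - I)] = 4/4 = 1
  <chi_rho, chi_3> = (1/4)[1*(6)*conj(1) + 1*(-1 - I)*conj(-I) + 1*(-4)*conj(-1) + 1*(-1 + I)*conj(I)]
      = (1/4)[(6) + (1 - I) + (4) + (1 + I)] = 12/4 = 3
(Exp terms are combined using exp(i*s)*conj(exp(i*t)) = exp(i*(s-t)), and sums of them are collapsed using the identity that for every m > 1 the m distinct m-th roots of unity sum to 0, e.g. 1 + exp(2*I*pi/3) + exp(-2*I*pi/3) = 0.)
Dimension check: dim(rho) = sum (mult * dim) = 0*1 + 2*1 + 1*1 + 3*1 = 6 = chi_rho(e) = 6.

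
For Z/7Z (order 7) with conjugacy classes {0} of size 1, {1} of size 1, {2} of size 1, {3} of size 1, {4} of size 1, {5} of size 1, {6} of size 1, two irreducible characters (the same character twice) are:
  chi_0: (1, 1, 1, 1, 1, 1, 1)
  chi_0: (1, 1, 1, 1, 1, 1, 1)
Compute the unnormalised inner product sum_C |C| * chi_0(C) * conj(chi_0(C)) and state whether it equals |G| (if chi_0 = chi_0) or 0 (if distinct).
Sum = 7 = |G| = 7; so <chi_0, chi_0> = 1 (norm-1 confirms irreducibility).

Justification: Compute term by term over conjugacy classes (|C| * chi_0(C) * conj(chi_0(C))):
  1*(1)*conj(1) + 1*(1)*conj(1) + 1*(1)*conj(1) + 1*(1)*conj(1) + 1*(1)*conj(1) + 1*(1)*conj(1) + 1*(1)*conj(1)
  = (1) + (1) + (1) + (1) + (1) + (1) + (1)
  = 7.
(Exp terms are combined using exp(i*s)*conj(exp(i*t)) = exp(i*(s-t)), and sums of them are collapsed using the identity that for every m > 1 the m distinct m-th roots of unity sum to 0, e.g. 1 + exp(2*I*pi/3) + exp(-2*I*pi/3) = 0.)
Dividing by |G| = 7 gives 7/7 = 1, matching the row-orthogonality relation <chi_0, chi_0> = [chi_0 = chi_0].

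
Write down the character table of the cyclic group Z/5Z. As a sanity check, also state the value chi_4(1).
Character table of Z/5Z (irreps indexed chi_0,...,chi_4 with chi_k(m) = zeta_5^(k*m), zeta_5 = exp(2*pi*i/5)):
  irrep \ class  {0} (size 1)  {1} (size 1)    {2} (size 1)    {3} (size 1)    {4} (size 1)  
  chi_0          1             1               1               1               1             
  chi_1          1             exp(2*I*pi/5)   exp(4*I*pi/5)   exp(-4*I*pi/5)  exp(-2*I*pi/5)
  chi_2          1             exp(4*I*pi/5)   exp(-2*I*pi/5)  exp(2*I*pi/5)   exp(-4*I*pi/5)
  chi_3          1             exp(-4*I*pi/5)  exp(2*I*pi/5)   exp(-2*I*pi/5)  exp(4*I*pi/5) 
  chi_4          1             exp(-2*I*pi/5)  exp(-4*I*pi/5)  exp(4*I*pi/5)   exp(2*I*pi/5) 

Spot check: chi_4(1) = zeta_5^(4*1) = zeta_5^4 = exp(-2*I*pi/5).

Solution. Z/5Z is abelian, so all 5 irreducible complex representations are 1-dimensional. They are given by chi_k(m) = zeta_5^(k*m) for k = 0,...,4. Row orthogonality: sum_m chi_k(m) conj(chi_l(m)) = 5 * [k = l].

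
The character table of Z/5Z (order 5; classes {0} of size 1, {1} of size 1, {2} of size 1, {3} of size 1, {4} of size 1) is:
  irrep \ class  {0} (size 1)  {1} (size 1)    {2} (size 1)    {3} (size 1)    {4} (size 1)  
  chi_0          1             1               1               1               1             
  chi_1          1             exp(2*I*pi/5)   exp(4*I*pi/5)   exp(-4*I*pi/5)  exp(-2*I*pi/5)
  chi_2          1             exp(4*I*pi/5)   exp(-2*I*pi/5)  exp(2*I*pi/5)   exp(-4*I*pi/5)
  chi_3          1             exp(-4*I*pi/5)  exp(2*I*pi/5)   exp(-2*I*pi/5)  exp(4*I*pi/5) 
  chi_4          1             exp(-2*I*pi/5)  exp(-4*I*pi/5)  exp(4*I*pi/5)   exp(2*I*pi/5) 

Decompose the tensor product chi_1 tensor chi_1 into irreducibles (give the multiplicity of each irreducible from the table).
chi_1 tensor chi_1 = chi_2 (all other irreducibles have multiplicity 0).

Derivation: The character of a tensor product is the pointwise product (chi_1 * chi_1)(C) = chi_1(C) * chi_1(C):
  {0}: (1)*(1), {1}: (exp(2*I*pi/5))*(exp(2*I*pi/5)), {2}: (exp(4*I*pi/5))*(exp(4*I*pi/5)), {3}: (exp(-4*I*pi/5))*(exp(-4*I*pi/5)), {4}: (exp(-2*I*pi/5))*(exp(-2*I*pi/5))
so (chi_1 * chi_1) takes values
  {0} -> 1, {1} -> exp(4*I*pi/5), {2} -> exp(-2*I*pi/5), {3} -> exp(2*I*pi/5), {4} -> exp(-4*I*pi/5).
Now take the inner product of this character with each irreducible chi from the table, <chi_1*chi_1, chi> = (1/5) sum_C |C| (chi_1*chi_1)(C) conj(chi(C)):
  <chi_1*chi_1, chi_0> = (1/5)[1*(1)*conj(1) + 1*(exp(4*I*pi/5))*conj(1) + 1*(exp(-2*I*pi/5))*conj(1) + 1*(exp(2*I*pi/5))*conj(1) + 1*(exp(-4*I*pi/5))*conj(1)]
      = (1/5)[(1) + (exp(4*I*pi/5)) + (exp(-2*I*pi/5)) + (exp(2*I*pi/5)) + (exp(-4*I*pi/5))] = 0/5 = 0
  <chi_1*chi_1, chi_1> = (1/5)[1*(1)*conj(1) + 1*(exp(4*I*pi/5))*conj(exp(2*I*pi/5)) + 1*(exp(-2*I*pi/5))*conj(exp(4*I*pi/5)) + 1*(exp(2*I*pi/5))*conj(exp(-4*I*pi/5)) + 1*(exp(-4*I*pi/5))*conj(exp(-2*I*pi/5))]
      = (1/5)[(1) + (exp(2*I*pi/5)) + (exp(4*I*pi/5)) + (exp(-4*I*pi/5)) + (exp(-2*I*pi/5))] = 0/5 = 0
  <chi_1*chi_1, chi_2> = (1/5)[1*(1)*conj(1) + 1*(exp(4*I*pi/5))*conj(exp(4*I*pi/5)) + 1*(exp(-2*I*pi/5))*conj(exp(-2*I*pi/5)) + 1*(exp(2*I*pi/5))*conj(exp(2*I*pi/5)) + 1*(exp(-4*I*pi/5))*conj(exp(-4*I*pi/5))]
      = (1/5)[(1) + (1) + (1) + (1) + (1)] = 5/5 = 1
  <chi_1*chi_1, chi_3> = (1/5)[1*(1)*conj(1) + 1*(exp(4*I*pi/5))*conj(exp(-4*I*pi/5)) + 1*(exp(-2*I*pi/5))*conj(exp(2*I*pi/5)) + 1*(exp(2*I*pi/5))*conj(exp(-2*I*pi/5)) + 1*(exp(-4*I*pi/5))*conj(exp(4*I*pi/5))]
      = (1/5)[(1) + (exp(-2*I*pi/5)) + (exp(-4*I*pi/5)) + (exp(4*I*pi/5)) + (exp(2*I*pi/5))] = 0/5 = 0
  <chi_1*chi_1, chi_4> = (1/5)[1*(1)*conj(1) + 1*(exp(4*I*pi/5))*conj(exp(-2*I*pi/5)) + 1*(exp(-2*I*pi/5))*conj(exp(-4*I*pi/5)) + 1*(exp(2*I*pi/5))*conj(exp(4*I*pi/5)) + 1*(exp(-4*I*pi/5))*conj(exp(2*I*pi/5))]
      = (1/5)[(1) + (exp(-4*I*pi/5)) + (exp(2*I*pi/5)) + (exp(-2*I*pi/5)) + (exp(4*I*pi/5))] = 0/5 = 0
(Exp terms are combined using exp(i*s)*conj(exp(i*t)) = exp(i*(s-t)), and sums of them are collapsed using the identity that for every m > 1 the m distinct m-th roots of unity sum to 0, e.g. 1 + exp(2*I*pi/3) + exp(-2*I*pi/3) = 0.)
Hence the multiplicities are chi_2: 1. Dimension check: dim(chi_1)*dim(chi_1) = 1*1 = 1 and sum (mult * dim) = 1*1 = 1.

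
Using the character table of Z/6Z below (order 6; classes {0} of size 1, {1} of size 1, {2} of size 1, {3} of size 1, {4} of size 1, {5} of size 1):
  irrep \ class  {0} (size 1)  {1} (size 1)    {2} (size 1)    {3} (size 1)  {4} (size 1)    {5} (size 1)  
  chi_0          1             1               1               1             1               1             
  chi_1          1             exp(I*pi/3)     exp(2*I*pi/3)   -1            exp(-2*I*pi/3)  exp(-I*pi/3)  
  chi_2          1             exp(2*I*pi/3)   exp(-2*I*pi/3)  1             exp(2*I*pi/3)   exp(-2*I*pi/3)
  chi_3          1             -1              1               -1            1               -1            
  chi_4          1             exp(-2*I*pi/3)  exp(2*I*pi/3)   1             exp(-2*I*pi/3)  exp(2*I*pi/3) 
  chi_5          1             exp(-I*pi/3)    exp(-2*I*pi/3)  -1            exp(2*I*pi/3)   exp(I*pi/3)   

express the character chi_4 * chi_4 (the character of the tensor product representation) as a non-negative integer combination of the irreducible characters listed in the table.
chi_4 tensor chi_4 = chi_2 (all other irreducibles have multiplicity 0).

The character of a tensor product is the pointwise product (chi_4 * chi_4)(C) = chi_4(C) * chi_4(C):
  {0}: (1)*(1), {1}: (exp(-2*I*pi/3))*(exp(-2*I*pi/3)), {2}: (exp(2*I*pi/3))*(exp(2*I*pi/3)), {3}: (1)*(1), {4}: (exp(-2*I*pi/3))*(exp(-2*I*pi/3)), {5}: (exp(2*I*pi/3))*(exp(2*I*pi/3))
so (chi_4 * chi_4) takes values
  {0} -> 1, {1} -> exp(2*I*pi/3), {2} -> exp(-2*I*pi/3), {3} -> 1, {4} -> exp(2*I*pi/3), {5} -> exp(-2*I*pi/3).
Now take the inner product of this character with each irreducible chi from the table, <chi_4*chi_4, chi> = (1/6) sum_C |C| (chi_4*chi_4)(C) conj(chi(C)):
  <chi_4*chi_4, chi_0> = (1/6)[1*(1)*conj(1) + 1*(exp(2*I*pi/3))*conj(1) + 1*(exp(-2*I*pi/3))*conj(1) + 1*(1)*conj(1) + 1*(exp(2*I*pi/3))*conj(1) + 1*(exp(-2*I*pi/3))*conj(1)]
      = (1/6)[(1) + (exp(2*I*pi/3)) + (exp(-2*I*pi/3)) + (1) + (exp(2*I*pi/3)) + (exp(-2*I*pi/3))] = 0/6 = 0
  <chi_4*chi_4, chi_1> = (1/6)[1*(1)*conj(1) + 1*(exp(2*I*pi/3))*conj(exp(I*pi/3)) + 1*(exp(-2*I*pi/3))*conj(exp(2*I*pi/3)) + 1*(1)*conj(-1) + 1*(exp(2*I*pi/3))*conj(exp(-2*I*pi/3)) + 1*(exp(-2*I*pi/3))*conj(exp(-I*pi/3))]
      = (1/6)[(1) + (exp(I*pi/3)) + (exp(2*I*pi/3)) + (-1) + (exp(-2*I*pi/3)) + (exp(-I*pi/3))] = 0/6 = 0
  <chi_4*chi_4, chi_2> = (1/6)[1*(1)*conj(1) + 1*(exp(2*I*pi/3))*conj(exp(2*I*pi/3)) + 1*(exp(-2*I*pi/3))*conj(exp(-2*I*pi/3)) + 1*(1)*conj(1) + 1*(exp(2*I*pi/3))*conj(exp(2*I*pi/3)) + 1*(exp(-2*I*pi/3))*conj(exp(-2*I*pi/3))]
      = (1/6)[(1) + (1) + (1) + (1) + (1) + (1)] = 6/6 = 1
  <chi_4*chi_4, chi_3> = (1/6)[1*(1)*conj(1) + 1*(exp(2*I*pi/3))*conj(-1) + 1*(exp(-2*I*pi/3))*conj(1) + 1*(1)*conj(-1) + 1*(exp(2*I*pi/3))*conj(1) + 1*(exp(-2*I*pi/3))*conj(-1)]
      = (1/6)[(1) + (-exp(2*I*pi/3)) + (exp(-2*I*pi/3)) + (-1) + (exp(2*I*pi/3)) + (-exp(-2*I*pi/3))] = 0/6 = 0
  <chi_4*chi_4, chi_4> = (1/6)[1*(1)*conj(1) + 1*(exp(2*I*pi/3))*conj(exp(-2*I*pi/3)) + 1*(exp(-2*I*pi/3))*conj(exp(2*I*pi/3)) + 1*(1)*conj(1) + 1*(exp(2*I*pi/3))*conj(exp(-2*I*pi/3)) + 1*(exp(-2*I*pi/3))*conj(exp(2*I*pi/3))]
      = (1/6)[(1) + (exp(-2*I*pi/3)) + (exp(2*I*pi/3)) + (1) + (exp(-2*I*pi/3)) + (exp(2*I*pi/3))] = 0/6 = 0
  <chi_4*chi_4, chi_5> = (1/6)[1*(1)*conj(1) + 1*(exp(2*I*pi/3))*conj(exp(-I*pi/3)) + 1*(exp(-2*I*pi/3))*conj(exp(-2*I*pi/3)) + 1*(1)*conj(-1) + 1*(exp(2*I*pi/3))*conj(exp(2*I*pi/3)) + 1*(exp(-2*I*pi/3))*conj(exp(I*pi/3))]
      = (1/6)[(1) + (-1) + (1) + (-1) + (1) + (-1)] = 0/6 = 0
(Exp terms are combined using exp(i*s)*conj(exp(i*t)) = exp(i*(s-t)), and sums of them are collapsed using the identity that for every m > 1 the m distinct m-th roots of unity sum to 0, e.g. 1 + exp(2*I*pi/3) + exp(-2*I*pi/3) = 0.)
Hence the multiplicities are chi_2: 1. Dimension check: dim(chi_4)*dim(chi_4) = 1*1 = 1 and sum (mult * dim) = 1*1 = 1.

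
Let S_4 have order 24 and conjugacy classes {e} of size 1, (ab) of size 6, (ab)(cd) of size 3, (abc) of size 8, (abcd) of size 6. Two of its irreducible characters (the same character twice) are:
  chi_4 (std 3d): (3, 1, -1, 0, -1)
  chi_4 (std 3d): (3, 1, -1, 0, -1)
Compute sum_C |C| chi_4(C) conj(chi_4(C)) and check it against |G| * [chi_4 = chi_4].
Sum = 24 = |G| = 24; so <chi_4, chi_4> = 1 (norm-1 confirms irreducibility).

Details: Compute term by term over conjugacy classes (|C| * chi_4(C) * conj(chi_4(C))):
  1*(3)*conj(3) + 6*(1)*conj(1) + 3*(-1)*conj(-1) + 8*(0)*conj(0) + 6*(-1)*conj(-1)
  = (9) + (6) + (3) + (0) + (6)
  = 24.
Dividing by |G| = 24 gives 24/24 = 1, matching the row-orthogonality relation <chi_4, chi_4> = [chi_4 = chi_4].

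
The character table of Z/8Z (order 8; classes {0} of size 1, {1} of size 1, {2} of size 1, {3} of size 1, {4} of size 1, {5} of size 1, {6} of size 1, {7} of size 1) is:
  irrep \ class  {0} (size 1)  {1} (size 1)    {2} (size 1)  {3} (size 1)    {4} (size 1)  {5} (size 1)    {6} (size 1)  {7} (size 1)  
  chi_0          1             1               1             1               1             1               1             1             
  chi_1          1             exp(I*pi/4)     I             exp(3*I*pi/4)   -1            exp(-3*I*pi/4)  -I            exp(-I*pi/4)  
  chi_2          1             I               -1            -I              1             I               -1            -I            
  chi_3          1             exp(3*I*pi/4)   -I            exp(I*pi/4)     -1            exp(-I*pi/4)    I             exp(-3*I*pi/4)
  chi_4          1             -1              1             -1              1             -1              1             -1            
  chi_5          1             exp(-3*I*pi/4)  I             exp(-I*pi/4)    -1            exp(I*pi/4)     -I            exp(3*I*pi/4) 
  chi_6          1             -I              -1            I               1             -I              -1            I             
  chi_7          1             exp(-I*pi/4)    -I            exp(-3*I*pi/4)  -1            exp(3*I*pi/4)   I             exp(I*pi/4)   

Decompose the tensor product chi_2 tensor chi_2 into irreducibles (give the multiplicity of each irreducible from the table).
chi_2 tensor chi_2 = chi_4 (all other irreducibles have multiplicity 0).

Argument: The character of a tensor product is the pointwise product (chi_2 * chi_2)(C) = chi_2(C) * chi_2(C):
  {0}: (1)*(1), {1}: (I)*(I), {2}: (-1)*(-1), {3}: (-I)*(-I), {4}: (1)*(1), {5}: (I)*(I), {6}: (-1)*(-1), {7}: (-I)*(-I)
so (chi_2 * chi_2) takes values
  {0} -> 1, {1} -> -1, {2} -> 1, {3} -> -1, {4} -> 1, {5} -> -1, {6} -> 1, {7} -> -1.
Now take the inner product of this character with each irreducible chi from the table, <chi_2*chi_2, chi> = (1/8) sum_C |C| (chi_2*chi_2)(C) conj(chi(C)):
  <chi_2*chi_2, chi_0> = (1/8)[1*(1)*conj(1) + 1*(-1)*conj(1) + 1*(1)*conj(1) + 1*(-1)*conj(1) + 1*(1)*conj(1) + 1*(-1)*conj(1) + 1*(1)*conj(1) + 1*(-1)*conj(1)]
      = (1/8)[(1) + (-1) + (1) + (-1) + (1) + (-1) + (1) + (-1)] = 0/8 = 0
  <chi_2*chi_2, chi_1> = (1/8)[1*(1)*conj(1) + 1*(-1)*conj(exp(I*pi/4)) + 1*(1)*conj(I) + 1*(-1)*conj(exp(3*I*pi/4)) + 1*(1)*conj(-1) + 1*(-1)*conj(exp(-3*I*pi/4)) + 1*(1)*conj(-I) + 1*(-1)*conj(exp(-I*pi/4))]
      = (1/8)[(1) + (-exp(-I*pi/4)) + (-I) + (-exp(-3*I*pi/4)) + (-1) + (-exp(3*I*pi/4)) + (I) + (-exp(I*pi/4))] = 0/8 = 0
  <chi_2*chi_2, chi_2> = (1/8)[1*(1)*conj(1) + 1*(-1)*conj(I) + 1*(1)*conj(-1) + 1*(-1)*conj(-I) + 1*(1)*conj(1) + 1*(-1)*conj(I) + 1*(1)*conj(-1) + 1*(-1)*conj(-I)]
      = (1/8)[(1) + (I) + (-1) + (-I) + (1) + (I) + (-1) + (-I)] = 0/8 = 0
  <chi_2*chi_2, chi_3> = (1/8)[1*(1)*conj(1) + 1*(-1)*conj(exp(3*I*pi/4)) + 1*(1)*conj(-I) + 1*(-1)*conj(exp(I*pi/4)) + 1*(1)*conj(-1) + 1*(-1)*conj(exp(-I*pi/4)) + 1*(1)*conj(I) + 1*(-1)*conj(exp(-3*I*pi/4))]
      = (1/8)[(1) + (-exp(-3*I*pi/4)) + (I) + (-exp(-I*pi/4)) + (-1) + (-exp(I*pi/4)) + (-I) + (-exp(3*I*pi/4))] = 0/8 = 0
  <chi_2*chi_2, chi_4> = (1/8)[1*(1)*conj(1) + 1*(-1)*conj(-1) + 1*(1)*conj(1) + 1*(-1)*conj(-1) + 1*(1)*conj(1) + 1*(-1)*conj(-1) + 1*(1)*conj(1) + 1*(-1)*conj(-1)]
      = (1/8)[(1) + (1) + (1) + (1) + (1) + (1) + (1) + (1)] = 8/8 = 1
  <chi_2*chi_2, chi_5> = (1/8)[1*(1)*conj(1) + 1*(-1)*conj(exp(-3*I*pi/4)) + 1*(1)*conj(I) + 1*(-1)*conj(exp(-I*pi/4)) + 1*(1)*conj(-1) + 1*(-1)*conj(exp(I*pi/4)) + 1*(1)*conj(-I) + 1*(-1)*conj(exp(3*I*pi/4))]
      = (1/8)[(1) + (-exp(3*I*pi/4)) + (-I) + (-exp(I*pi/4)) + (-1) + (-exp(-I*pi/4)) + (I) + (-exp(-3*I*pi/4))] = 0/8 = 0
  <chi_2*chi_2, chi_6> = (1/8)[1*(1)*conj(1) + 1*(-1)*conj(-I) + 1*(1)*conj(-1) + 1*(-1)*conj(I) + 1*(1)*conj(1) + 1*(-1)*conj(-I) + 1*(1)*conj(-1) + 1*(-1)*conj(I)]
      = (1/8)[(1) + (-I) + (-1) + (I) + (1) + (-I) + (-1) + (I)] = 0/8 = 0
  <chi_2*chi_2, chi_7> = (1/8)[1*(1)*conj(1) + 1*(-1)*conj(exp(-I*pi/4)) + 1*(1)*conj(-I) + 1*(-1)*conj(exp(-3*I*pi/4)) + 1*(1)*conj(-1) + 1*(-1)*conj(exp(3*I*pi/4)) + 1*(1)*conj(I) + 1*(-1)*conj(exp(I*pi/4))]
      = (1/8)[(1) + (-exp(I*pi/4)) + (I) + (-exp(3*I*pi/4)) + (-1) + (-exp(-3*I*pi/4)) + (-I) + (-exp(-I*pi/4))] = 0/8 = 0
(Exp terms are combined using exp(i*s)*conj(exp(i*t)) = exp(i*(s-t)), and sums of them are collapsed using the identity that for every m > 1 the m distinct m-th roots of unity sum to 0, e.g. 1 + exp(2*I*pi/3) + exp(-2*I*pi/3) = 0.)
Hence the multiplicities are chi_4: 1. Dimension check: dim(chi_2)*dim(chi_2) = 1*1 = 1 and sum (mult * dim) = 1*1 = 1.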